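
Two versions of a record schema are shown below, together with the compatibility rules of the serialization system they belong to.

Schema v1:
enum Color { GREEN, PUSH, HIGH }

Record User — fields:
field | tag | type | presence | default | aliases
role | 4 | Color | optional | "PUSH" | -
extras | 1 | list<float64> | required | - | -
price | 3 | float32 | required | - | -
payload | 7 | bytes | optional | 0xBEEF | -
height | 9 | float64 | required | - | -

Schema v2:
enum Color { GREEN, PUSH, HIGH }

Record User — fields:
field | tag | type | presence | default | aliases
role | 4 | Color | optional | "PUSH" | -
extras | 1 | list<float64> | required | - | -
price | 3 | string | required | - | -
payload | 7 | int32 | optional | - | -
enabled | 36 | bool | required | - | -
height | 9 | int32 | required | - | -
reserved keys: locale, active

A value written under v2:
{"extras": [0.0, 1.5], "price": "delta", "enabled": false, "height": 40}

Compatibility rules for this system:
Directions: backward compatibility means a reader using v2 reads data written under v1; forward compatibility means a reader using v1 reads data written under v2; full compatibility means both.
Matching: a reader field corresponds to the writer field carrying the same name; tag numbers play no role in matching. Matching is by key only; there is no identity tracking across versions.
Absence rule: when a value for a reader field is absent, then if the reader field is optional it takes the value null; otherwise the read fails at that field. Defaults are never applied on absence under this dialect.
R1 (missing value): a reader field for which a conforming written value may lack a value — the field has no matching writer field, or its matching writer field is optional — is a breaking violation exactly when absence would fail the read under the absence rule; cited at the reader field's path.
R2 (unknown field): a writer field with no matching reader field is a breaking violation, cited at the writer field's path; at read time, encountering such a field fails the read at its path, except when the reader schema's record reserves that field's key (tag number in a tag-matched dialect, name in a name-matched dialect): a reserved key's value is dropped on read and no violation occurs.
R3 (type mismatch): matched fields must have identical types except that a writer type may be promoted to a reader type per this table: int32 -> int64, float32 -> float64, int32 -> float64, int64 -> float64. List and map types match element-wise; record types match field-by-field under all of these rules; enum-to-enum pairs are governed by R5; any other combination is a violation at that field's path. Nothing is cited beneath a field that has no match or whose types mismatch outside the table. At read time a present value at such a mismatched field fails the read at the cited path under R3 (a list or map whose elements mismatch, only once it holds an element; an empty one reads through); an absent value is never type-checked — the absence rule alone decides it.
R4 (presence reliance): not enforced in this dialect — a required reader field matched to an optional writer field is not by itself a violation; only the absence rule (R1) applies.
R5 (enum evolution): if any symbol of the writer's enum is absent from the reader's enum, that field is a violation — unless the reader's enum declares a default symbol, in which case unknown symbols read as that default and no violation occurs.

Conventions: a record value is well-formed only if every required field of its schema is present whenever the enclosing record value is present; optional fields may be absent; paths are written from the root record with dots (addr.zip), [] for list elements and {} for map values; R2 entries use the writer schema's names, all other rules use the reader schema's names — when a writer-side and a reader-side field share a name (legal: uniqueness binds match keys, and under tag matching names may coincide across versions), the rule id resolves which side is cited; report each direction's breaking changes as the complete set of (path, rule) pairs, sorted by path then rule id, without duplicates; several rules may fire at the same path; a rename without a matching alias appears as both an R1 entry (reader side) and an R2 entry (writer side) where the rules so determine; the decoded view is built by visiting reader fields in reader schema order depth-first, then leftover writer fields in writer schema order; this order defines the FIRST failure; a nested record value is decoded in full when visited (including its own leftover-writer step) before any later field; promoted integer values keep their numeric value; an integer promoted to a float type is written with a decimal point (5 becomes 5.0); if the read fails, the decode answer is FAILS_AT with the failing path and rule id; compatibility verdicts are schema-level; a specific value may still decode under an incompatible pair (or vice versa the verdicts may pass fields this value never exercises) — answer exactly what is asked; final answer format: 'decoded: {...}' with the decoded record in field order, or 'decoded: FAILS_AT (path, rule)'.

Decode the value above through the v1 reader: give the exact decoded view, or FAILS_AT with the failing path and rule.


decoded: FAILS_AT (price, R3)

each type pair in User: writer, then reader
decoding the User value with the v1 reader:
  role := null (absent, optional -> null)
  extras := [0.0, 1.5]
  read fails at price under R3
  => FAILS_AT (price, R3)
the rest of the User diff is inert for this question:
  field payload in record User: type bytes changed to int32 (its default is dropped) -> a verdict-level change on User — the shown value reads the same
  field height in record User: type float64 changed to int32 -> a verdict-level change on User — the shown value reads the same
  added field enabled to record User: required bool, tag 36 (in v2 it sits immediately before height) -> a verdict-level change on User — the shown value reads the same


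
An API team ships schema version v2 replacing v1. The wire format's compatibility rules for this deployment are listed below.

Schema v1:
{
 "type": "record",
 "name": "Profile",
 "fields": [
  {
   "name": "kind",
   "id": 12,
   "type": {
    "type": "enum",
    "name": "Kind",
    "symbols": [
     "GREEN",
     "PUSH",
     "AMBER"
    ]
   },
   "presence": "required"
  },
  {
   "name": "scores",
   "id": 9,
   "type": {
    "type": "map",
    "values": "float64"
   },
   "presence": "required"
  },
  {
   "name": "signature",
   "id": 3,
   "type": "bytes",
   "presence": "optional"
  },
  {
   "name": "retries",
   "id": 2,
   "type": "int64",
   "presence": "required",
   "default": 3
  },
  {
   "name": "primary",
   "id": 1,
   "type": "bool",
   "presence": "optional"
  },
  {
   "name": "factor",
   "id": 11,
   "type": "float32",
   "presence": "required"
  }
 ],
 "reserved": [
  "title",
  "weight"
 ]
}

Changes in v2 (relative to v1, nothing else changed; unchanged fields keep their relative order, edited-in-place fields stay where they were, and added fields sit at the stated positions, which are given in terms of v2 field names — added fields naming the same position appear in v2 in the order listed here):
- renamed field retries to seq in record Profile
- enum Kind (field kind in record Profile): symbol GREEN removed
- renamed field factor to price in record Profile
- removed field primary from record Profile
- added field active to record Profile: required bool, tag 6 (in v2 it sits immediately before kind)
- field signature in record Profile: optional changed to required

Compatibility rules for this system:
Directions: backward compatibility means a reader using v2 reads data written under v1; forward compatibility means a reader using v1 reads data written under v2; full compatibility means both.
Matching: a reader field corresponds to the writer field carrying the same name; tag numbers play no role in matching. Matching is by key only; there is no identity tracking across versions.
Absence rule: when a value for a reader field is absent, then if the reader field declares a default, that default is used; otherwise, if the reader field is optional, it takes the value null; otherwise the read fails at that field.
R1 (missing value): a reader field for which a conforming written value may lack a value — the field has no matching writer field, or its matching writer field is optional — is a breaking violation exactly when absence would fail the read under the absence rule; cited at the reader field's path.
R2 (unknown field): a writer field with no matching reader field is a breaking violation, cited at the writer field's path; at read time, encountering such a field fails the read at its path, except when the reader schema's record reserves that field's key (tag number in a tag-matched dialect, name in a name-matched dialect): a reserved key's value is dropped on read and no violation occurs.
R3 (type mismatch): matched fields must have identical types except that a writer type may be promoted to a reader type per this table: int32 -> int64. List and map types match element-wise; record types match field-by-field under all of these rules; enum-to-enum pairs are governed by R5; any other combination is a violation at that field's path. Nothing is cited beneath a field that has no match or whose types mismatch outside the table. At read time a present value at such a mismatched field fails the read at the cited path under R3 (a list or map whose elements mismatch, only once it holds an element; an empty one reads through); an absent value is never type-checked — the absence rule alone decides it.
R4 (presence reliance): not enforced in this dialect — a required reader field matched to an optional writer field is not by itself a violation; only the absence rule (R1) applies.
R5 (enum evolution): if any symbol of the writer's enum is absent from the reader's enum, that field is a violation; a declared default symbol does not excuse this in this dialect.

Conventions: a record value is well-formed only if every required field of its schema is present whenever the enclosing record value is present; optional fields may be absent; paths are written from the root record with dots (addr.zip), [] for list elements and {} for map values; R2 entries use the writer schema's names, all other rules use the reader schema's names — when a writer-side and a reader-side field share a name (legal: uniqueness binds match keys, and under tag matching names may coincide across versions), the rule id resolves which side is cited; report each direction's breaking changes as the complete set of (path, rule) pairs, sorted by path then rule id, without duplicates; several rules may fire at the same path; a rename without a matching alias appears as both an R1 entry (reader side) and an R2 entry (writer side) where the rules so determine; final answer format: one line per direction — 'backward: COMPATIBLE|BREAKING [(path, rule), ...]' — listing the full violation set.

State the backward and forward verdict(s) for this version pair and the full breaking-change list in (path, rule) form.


backward: BREAKING [(active, R1), (factor, R2), (kind, R5), (price, R1), (primary, R2), (retries, R2), (signature, R1)]; forward: BREAKING [(active, R2), (factor, R1), (price, R2), (seq, R2)]

in Profile below, arrows point writer -> reader
backward for Profile (reader v2, writer v1):
  active has no writer counterpart
  kind: Kind -> Kind, writer required; from kind
  scores: map<string, float64> -> map<string, float64>, writer required; from scores
  signature: bytes -> bytes, writer optional; from signature
  seq has no writer counterpart
  price has no writer counterpart
  retries (writer side), unknown to reader
  primary (writer side), unknown to reader
  factor (writer side), unknown to reader
  violation R1 at active
  violation R2 at factor
  violation R5 at kind
  violation R1 at price
  violation R2 at primary
  violation R2 at retries
  violation R1 at signature
  => 7 violation(s): backward is BREAKING for Profile
forward for Profile (reader v1, writer v2):
  kind: Kind -> Kind, writer required; from kind
  scores: map<string, float64> -> map<string, float64>, writer required; from scores
  signature: bytes -> bytes, writer required; from signature
  retries has no writer counterpart
  primary has no writer counterpart
  factor has no writer counterpart
  active (writer side), unknown to reader
  seq (writer side), unknown to reader
  price (writer side), unknown to reader
  violation R2 at active
  violation R1 at factor
  violation R2 at price
  violation R2 at seq
  => 4 violation(s): forward is BREAKING for Profile


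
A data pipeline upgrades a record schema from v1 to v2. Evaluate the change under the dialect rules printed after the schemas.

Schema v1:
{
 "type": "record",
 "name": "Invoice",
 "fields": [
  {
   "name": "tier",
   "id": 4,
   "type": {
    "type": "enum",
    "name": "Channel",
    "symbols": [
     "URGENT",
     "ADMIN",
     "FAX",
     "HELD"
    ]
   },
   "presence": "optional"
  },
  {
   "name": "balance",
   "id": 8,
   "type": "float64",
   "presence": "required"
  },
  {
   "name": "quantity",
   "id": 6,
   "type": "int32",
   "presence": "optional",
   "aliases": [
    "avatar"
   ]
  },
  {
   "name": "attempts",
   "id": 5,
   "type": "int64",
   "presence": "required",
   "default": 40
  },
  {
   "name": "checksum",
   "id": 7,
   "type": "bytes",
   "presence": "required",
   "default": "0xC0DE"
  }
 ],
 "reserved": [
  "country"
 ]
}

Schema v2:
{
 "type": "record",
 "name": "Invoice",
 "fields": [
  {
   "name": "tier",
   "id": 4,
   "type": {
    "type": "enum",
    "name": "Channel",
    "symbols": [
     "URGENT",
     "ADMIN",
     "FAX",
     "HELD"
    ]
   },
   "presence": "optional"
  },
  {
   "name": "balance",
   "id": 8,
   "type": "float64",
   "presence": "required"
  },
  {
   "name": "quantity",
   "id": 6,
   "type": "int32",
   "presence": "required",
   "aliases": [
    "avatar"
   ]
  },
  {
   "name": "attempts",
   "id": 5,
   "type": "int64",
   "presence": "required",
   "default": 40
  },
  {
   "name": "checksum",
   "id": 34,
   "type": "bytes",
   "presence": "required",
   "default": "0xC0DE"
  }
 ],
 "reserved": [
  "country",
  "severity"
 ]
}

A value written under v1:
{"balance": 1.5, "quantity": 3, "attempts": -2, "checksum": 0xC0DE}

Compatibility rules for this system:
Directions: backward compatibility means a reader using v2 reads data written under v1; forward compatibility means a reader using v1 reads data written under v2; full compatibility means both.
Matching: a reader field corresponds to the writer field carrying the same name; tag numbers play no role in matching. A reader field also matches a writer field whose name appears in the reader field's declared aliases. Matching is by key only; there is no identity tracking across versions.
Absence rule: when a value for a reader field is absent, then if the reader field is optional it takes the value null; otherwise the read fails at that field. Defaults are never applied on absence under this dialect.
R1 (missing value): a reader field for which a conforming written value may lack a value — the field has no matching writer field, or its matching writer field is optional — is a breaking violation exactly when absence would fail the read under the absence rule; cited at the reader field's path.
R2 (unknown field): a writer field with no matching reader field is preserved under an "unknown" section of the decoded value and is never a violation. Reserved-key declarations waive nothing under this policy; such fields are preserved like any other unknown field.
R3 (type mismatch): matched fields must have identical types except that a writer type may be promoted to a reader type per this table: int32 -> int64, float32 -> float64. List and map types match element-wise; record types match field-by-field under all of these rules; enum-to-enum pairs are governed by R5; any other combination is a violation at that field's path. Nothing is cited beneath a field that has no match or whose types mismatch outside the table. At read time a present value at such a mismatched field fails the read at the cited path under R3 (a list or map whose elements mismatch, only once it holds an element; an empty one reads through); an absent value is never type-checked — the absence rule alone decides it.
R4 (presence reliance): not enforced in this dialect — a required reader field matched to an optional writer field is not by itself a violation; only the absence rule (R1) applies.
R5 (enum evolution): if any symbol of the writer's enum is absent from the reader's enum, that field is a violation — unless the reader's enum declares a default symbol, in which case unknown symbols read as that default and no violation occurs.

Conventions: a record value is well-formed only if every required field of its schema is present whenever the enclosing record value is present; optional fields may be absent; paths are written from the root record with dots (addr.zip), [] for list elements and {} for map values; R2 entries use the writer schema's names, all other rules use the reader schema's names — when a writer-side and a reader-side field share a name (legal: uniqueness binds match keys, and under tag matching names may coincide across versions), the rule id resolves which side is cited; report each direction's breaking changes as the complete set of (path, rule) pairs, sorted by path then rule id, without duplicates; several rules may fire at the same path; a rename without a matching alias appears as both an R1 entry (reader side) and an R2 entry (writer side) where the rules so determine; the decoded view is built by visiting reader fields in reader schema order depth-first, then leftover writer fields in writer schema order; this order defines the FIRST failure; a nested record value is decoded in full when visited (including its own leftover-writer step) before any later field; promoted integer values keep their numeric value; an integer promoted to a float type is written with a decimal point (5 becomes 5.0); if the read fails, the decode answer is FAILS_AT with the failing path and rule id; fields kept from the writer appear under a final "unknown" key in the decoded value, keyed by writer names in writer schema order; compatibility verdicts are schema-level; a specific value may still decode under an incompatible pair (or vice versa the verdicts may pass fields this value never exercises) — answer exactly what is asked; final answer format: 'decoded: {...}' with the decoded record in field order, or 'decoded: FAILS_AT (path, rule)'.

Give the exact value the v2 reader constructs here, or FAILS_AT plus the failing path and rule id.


each type pair in Invoice: writer, then reader
decoding the Invoice value with the v2 reader:
  tier := null (missing; optional => null)
  balance := 1.5
  quantity := 3
  attempts := -2
  checksum := 0xC0DE
  => decoded: {"tier": null, "balance": 1.5, "quantity": 3, "attempts": -2, "checksum": 0xC0DE}
ruling out the remaining Invoice differences:
  field quantity in record Invoice: optional changed to required -> schema-level compatibility only; this Invoice value's decode is unchanged
  field checksum in record Invoice: tag 7 changed to 34 -> no rule fires on it and the decoded Invoice view is identical with or without it

decoded: {"tier": null, "balance": 1.5, "quantity": 3, "attempts": -2, "checksum": 0xC0DE}


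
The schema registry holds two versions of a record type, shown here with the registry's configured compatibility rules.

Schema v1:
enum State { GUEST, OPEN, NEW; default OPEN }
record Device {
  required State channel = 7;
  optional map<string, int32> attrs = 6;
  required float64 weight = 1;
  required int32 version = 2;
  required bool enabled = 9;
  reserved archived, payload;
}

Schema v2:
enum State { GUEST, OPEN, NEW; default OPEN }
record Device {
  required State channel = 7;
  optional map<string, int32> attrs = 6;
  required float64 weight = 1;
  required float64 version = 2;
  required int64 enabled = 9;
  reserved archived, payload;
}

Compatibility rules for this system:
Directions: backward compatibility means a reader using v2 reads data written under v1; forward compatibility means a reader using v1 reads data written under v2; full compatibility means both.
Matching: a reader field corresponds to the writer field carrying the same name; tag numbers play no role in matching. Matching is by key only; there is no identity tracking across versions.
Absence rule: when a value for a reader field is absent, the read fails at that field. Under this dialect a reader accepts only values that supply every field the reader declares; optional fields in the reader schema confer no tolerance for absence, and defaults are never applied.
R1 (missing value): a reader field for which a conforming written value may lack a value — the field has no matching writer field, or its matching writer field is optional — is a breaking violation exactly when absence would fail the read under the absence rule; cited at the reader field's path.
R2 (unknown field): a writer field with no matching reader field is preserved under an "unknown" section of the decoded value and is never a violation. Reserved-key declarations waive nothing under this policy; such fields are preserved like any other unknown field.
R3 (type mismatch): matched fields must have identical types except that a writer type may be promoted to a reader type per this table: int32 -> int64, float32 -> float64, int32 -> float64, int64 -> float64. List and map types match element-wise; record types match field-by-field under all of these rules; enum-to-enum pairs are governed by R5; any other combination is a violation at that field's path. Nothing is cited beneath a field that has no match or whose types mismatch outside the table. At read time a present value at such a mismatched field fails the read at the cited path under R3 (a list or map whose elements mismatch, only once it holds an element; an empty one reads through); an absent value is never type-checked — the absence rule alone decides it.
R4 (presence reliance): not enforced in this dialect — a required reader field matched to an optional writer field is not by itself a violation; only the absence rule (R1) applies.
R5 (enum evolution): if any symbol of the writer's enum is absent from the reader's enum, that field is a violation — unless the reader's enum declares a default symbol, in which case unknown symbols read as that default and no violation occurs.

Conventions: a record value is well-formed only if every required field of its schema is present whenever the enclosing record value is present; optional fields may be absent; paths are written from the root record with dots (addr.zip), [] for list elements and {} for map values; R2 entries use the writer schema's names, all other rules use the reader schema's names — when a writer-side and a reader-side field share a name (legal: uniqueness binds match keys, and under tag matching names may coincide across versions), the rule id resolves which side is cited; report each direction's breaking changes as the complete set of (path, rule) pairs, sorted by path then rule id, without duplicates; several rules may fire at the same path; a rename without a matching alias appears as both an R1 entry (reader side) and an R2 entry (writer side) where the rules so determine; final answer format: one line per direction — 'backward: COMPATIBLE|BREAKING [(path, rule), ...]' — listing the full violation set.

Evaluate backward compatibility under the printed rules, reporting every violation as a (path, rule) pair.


backward: BREAKING [(attrs, R1), (enabled, R3)]

arrows below run writer -> reader for Device
backward for Device (reader v2, writer v1):
  writer required, State -> State: reader channel maps from writer channel
  writer optional, map<string, int32> -> map<string, int32>: reader attrs maps from writer attrs
  writer required, float64 -> float64: reader weight maps from writer weight
  writer required, int32 -> float64: reader version maps from writer version
  writer required, bool -> int64: reader enabled maps from writer enabled
  breaking: (attrs, R1)
  breaking: (enabled, R3)
  => backward verdict for Device: BREAKING, 2 violation(s)
the rest of the Device diff is inert for this question:
  field version in record Device: type int32 changed to float64 -> fires only in the forward direction of Device, which is not asked here


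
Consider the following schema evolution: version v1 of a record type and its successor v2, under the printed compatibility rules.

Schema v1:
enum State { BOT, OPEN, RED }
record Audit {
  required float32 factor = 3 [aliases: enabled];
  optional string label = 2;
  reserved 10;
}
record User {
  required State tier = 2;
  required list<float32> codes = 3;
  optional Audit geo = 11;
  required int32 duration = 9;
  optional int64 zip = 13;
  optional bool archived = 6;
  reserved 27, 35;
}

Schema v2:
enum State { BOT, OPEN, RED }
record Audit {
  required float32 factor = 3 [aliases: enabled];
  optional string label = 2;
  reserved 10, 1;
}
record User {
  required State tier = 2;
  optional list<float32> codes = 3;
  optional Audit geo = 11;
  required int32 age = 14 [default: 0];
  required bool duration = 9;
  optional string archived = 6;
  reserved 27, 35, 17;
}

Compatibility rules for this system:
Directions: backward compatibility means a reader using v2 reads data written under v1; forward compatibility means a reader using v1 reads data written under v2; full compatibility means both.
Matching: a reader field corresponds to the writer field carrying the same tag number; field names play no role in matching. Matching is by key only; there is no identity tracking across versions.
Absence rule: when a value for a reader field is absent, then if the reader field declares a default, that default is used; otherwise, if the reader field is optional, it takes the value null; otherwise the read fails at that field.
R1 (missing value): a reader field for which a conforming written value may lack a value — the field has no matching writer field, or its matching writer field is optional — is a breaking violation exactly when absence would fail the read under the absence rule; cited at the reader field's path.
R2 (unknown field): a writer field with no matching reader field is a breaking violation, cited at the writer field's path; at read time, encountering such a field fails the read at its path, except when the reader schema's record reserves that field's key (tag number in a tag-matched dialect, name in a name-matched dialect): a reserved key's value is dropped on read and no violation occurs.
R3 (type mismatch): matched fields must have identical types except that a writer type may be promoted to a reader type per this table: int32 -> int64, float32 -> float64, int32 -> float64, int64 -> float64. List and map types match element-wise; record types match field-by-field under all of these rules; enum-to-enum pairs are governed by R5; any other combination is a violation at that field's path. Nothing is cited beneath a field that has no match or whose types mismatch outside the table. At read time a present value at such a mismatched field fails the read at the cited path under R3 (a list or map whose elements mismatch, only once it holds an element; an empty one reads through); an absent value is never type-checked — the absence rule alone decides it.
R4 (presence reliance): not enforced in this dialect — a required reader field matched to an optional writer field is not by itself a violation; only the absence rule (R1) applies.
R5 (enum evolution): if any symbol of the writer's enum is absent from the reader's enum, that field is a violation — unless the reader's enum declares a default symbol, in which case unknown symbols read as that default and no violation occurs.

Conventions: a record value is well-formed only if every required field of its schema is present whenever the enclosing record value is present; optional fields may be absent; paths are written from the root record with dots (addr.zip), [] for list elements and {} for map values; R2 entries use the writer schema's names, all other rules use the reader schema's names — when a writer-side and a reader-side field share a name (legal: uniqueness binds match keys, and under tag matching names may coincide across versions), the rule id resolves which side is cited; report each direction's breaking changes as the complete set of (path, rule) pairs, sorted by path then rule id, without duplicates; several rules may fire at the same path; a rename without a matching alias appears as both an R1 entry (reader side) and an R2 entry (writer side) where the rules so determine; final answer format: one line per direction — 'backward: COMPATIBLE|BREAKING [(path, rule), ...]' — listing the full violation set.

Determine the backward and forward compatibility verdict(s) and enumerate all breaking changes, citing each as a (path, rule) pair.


backward: BREAKING [(archived, R3), (duration, R3), (zip, R2)]; forward: BREAKING [(age, R2), (archived, R3), (codes, R1), (duration, R3)]

in User below, arrows point writer -> reader
backward analysis of User with v2 as reader and v1 as writer:
  tier: State -> State, writer required; from tier
  codes: list<float32> -> list<float32>, writer required; from codes
  geo: Audit -> Audit, writer optional; from geo
  age: no writer-side match
  duration: int32 -> bool, writer required; from duration
  archived: bool -> string, writer optional; from archived
  zip (writer side), unknown to reader
  geo.factor: float32 -> float32, writer required; from geo.factor
  geo.label: string -> string, writer optional; from geo.label
  rule R3 violated at archived
  rule R3 violated at duration
  rule R2 violated at zip
  backward on User therefore BREAKING (3)
forward analysis of User with v1 as reader and v2 as writer:
  tier: State -> State, writer required; from tier
  codes: list<float32> -> list<float32>, writer optional; from codes
  geo: Audit -> Audit, writer optional; from geo
  duration: bool -> int32, writer required; from duration
  zip: no writer-side match
  archived: string -> bool, writer optional; from archived
  age (writer side), unknown to reader
  geo.factor: float32 -> float32, writer required; from geo.factor
  geo.label: string -> string, writer optional; from geo.label
  rule R2 violated at age
  rule R3 violated at archived
  rule R1 violated at codes
  rule R3 violated at duration
  forward on User therefore BREAKING (4)


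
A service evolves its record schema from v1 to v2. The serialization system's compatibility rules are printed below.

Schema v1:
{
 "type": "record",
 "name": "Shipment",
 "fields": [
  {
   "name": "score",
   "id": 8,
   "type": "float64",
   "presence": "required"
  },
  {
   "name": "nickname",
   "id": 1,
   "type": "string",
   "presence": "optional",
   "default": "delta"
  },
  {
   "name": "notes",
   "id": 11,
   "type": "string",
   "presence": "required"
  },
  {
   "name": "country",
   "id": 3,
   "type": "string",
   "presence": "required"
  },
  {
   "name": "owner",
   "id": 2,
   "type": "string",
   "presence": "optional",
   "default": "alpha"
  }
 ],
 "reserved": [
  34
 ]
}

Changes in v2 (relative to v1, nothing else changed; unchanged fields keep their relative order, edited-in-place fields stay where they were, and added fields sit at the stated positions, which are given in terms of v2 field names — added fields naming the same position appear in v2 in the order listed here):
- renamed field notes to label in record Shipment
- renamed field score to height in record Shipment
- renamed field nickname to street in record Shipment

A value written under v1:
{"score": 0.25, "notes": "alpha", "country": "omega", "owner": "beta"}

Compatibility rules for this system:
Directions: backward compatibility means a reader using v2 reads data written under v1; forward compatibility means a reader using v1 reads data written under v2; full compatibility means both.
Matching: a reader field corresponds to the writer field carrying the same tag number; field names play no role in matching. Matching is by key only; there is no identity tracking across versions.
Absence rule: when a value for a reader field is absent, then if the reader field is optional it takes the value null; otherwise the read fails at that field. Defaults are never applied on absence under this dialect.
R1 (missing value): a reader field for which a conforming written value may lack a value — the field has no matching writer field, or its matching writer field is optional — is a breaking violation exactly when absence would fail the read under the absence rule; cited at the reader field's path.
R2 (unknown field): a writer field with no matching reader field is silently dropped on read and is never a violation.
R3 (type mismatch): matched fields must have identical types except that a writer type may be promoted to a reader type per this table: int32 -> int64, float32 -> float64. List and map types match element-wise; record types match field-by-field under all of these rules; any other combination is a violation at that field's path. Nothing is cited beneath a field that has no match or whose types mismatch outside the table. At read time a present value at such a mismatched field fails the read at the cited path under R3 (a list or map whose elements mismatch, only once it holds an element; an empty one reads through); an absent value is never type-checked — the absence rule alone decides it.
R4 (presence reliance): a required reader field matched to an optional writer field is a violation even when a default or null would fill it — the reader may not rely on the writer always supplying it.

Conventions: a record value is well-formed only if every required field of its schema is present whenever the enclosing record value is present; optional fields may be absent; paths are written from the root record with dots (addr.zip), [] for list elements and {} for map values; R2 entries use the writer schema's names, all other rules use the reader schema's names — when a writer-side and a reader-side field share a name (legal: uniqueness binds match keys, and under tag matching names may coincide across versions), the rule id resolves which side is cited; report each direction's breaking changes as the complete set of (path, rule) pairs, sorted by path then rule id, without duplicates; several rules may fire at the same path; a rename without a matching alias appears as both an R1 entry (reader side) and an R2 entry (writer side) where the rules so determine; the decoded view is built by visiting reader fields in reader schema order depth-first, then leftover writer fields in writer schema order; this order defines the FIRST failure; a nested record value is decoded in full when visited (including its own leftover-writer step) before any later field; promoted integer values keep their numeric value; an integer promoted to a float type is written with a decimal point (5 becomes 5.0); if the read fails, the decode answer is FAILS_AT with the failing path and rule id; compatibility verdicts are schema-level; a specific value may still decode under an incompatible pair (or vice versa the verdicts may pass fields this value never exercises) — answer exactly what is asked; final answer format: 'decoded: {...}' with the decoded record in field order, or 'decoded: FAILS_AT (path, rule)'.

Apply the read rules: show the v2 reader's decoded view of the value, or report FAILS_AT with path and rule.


each type pair in Shipment: writer, then reader
decode (reader v2):
  height := 0.25 (from writer score)
  street := null (not supplied -> null)
  label := "alpha" (from writer notes)
  country := "omega"
  owner := "beta"
  => decoded: {"height": 0.25, "street": null, "label": "alpha", "country": "omega", "owner": "beta"}

decoded: {"height": 0.25, "street": null, "label": "alpha", "country": "omega", "owner": "beta"}


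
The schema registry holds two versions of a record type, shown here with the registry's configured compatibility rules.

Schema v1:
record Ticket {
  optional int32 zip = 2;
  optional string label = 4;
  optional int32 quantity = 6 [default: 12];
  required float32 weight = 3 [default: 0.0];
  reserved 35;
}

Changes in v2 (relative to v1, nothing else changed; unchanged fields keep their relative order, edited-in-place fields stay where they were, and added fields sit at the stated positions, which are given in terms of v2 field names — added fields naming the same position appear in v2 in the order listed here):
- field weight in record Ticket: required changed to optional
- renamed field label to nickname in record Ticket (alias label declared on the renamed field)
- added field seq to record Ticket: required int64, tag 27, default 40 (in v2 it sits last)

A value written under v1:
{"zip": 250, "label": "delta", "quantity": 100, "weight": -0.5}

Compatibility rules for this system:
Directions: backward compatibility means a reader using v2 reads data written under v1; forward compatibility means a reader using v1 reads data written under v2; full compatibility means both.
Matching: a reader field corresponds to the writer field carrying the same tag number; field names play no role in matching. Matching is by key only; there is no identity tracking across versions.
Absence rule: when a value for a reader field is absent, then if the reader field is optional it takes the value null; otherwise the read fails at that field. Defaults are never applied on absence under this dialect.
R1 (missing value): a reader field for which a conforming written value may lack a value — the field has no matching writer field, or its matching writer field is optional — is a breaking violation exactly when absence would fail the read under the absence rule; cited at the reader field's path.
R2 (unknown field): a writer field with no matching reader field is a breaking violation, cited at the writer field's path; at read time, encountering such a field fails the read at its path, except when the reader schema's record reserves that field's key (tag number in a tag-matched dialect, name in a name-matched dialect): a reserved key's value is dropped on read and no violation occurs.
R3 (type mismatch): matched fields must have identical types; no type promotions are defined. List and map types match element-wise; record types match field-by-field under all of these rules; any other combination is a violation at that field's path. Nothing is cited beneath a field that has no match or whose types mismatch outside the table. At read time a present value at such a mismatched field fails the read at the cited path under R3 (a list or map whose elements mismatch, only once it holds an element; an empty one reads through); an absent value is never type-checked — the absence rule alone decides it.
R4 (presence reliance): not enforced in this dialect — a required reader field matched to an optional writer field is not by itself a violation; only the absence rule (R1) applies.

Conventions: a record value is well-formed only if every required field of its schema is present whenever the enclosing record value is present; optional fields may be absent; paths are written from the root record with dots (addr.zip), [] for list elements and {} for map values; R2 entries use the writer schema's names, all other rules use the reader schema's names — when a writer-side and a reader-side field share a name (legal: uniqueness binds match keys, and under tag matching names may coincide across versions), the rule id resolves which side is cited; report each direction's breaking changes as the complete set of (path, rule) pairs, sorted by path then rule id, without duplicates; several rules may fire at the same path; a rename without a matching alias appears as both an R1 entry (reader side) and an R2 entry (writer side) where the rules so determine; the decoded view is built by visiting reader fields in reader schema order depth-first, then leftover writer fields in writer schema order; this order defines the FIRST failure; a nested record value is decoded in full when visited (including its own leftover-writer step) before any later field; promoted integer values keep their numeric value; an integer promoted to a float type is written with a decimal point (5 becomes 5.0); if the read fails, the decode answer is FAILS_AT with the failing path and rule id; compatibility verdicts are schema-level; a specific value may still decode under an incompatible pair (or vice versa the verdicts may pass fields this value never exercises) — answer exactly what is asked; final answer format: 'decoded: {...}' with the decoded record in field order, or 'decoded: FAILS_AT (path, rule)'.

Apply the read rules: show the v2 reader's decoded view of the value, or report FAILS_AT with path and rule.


decoded: FAILS_AT (seq, R1)

the writer's type comes first in each Ticket pair
migrating the Ticket value to v2:
  zip := 250
  nickname := "delta" (from writer label)
  quantity := 100
  weight := -0.5
  read fails at seq under R1 (no fill)
  => FAILS_AT (seq, R1)
the other Ticket changes do not affect what is asked:
  field weight in record Ticket: required changed to optional -> matters for Ticket compatibility verdicts, not for this value's decode
  renamed field label to nickname in record Ticket (alias label declared on the renamed field) -> no rule fires on it and the decoded Ticket view is identical with or without it
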